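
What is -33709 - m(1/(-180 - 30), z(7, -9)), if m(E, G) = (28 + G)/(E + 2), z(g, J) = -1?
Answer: -14129741/419 ≈ -33723.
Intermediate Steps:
m(E, G) = (28 + G)/(2 + E)
-33709 - m(1/(-180 - 30), z(7, -9)) = -33709 - (28 - 1)/(2 + 1/(-180 - 30)) = -33709 - 27/(2 + 1/(-210)) = -33709 - 27/(2 - 1/210) = -33709 - 27/419/210 = -33709 - 210*27/419 = -33709 - 1*5670/419 = -33709 - 5670/419 = -14129741/419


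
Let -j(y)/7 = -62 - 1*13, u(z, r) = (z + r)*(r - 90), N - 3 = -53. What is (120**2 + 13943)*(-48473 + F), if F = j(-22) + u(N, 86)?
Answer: -1363071556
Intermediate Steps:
N = -50 (N = 3 - 53 = -50)
u(z, r) = (-90 + r)*(r + z) (u(z, r) = (r + z)*(-90 + r) = (-90 + r)*(r + z))
j(y) = 525 (j(y) = -7*(-62 - 1*13) = -7*(-62 - 13) = -7*(-75) = 525)
F = 381 (F = 525 + (86**2 - 90*86 - 90*(-50) + 86*(-50)) = 525 + (7396 - 7740 + 4500 - 4300) = 525 - 144 = 381)
(120**2 + 13943)*(-48473 + F) = (120**2 + 13943)*(-48473 + 381) = (14400 + 13943)*(-48092) = 28343*(-48092) = -1363071556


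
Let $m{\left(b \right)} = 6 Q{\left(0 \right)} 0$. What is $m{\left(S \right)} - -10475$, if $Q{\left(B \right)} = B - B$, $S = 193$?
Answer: $10475$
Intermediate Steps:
$Q{\left(B \right)} = 0$
$m{\left(b \right)} = 0$ ($m{\left(b \right)} = 6 \cdot 0 \cdot 0 = 0 \cdot 0 = 0$)
$m{\left(S \right)} - -10475 = 0 - -10475 = 0 + 10475 = 10475$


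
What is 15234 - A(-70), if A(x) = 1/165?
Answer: 2513609/165 ≈ 15234.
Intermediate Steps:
A(x) = 1/165
15234 - A(-70) = 15234 - 1*1/165 = 15234 - 1/165 = 2513609/165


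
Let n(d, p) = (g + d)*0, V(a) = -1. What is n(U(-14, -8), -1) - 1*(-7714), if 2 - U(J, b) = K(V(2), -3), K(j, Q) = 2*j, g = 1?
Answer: 7714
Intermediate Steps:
U(J, b) = 4 (U(J, b) = 2 - 2*(-1) = 2 - 1*(-2) = 2 + 2 = 4)
n(d, p) = 0 (n(d, p) = (1 + d)*0 = 0)
n(U(-14, -8), -1) - 1*(-7714) = 0 - 1*(-7714) = 0 + 7714 = 7714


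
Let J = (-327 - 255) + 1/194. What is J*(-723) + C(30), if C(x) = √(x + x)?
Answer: 81631761/194 + 2*√15 ≈ 4.2079e+5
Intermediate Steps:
C(x) = √2*√x (C(x) = √(2*x) = √2*√x)
J = -112907/194 (J = -582 + 1/194 = -112907/194 ≈ -582.00)
J*(-723) + C(30) = -112907/194*(-723) + √2*√30 = 81631761/194 + 2*√15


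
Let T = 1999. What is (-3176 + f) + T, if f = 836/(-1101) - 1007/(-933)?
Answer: -402908174/342411 ≈ -1176.7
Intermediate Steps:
f = 109573/342411 (f = 836*(-1/1101) - 1007*(-1/933) = -836/1101 + 1007/933 = 109573/342411 ≈ 0.32000)
(-3176 + f) + T = (-3176 + 109573/342411) + 1999 = -1087387763/342411 + 1999 = -402908174/342411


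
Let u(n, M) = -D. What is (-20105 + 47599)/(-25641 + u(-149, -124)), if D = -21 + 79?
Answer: -27494/25699 ≈ -1.0698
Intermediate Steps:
D = 58
u(n, M) = -58 (u(n, M) = -1*58 = -58)
(-20105 + 47599)/(-25641 + u(-149, -124)) = (-20105 + 47599)/(-25641 - 58) = 27494/(-25699) = 27494*(-1/25699) = -27494/25699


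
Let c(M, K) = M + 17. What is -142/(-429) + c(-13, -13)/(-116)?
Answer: 3689/12441 ≈ 0.29652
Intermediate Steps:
c(M, K) = 17 + M
-142/(-429) + c(-13, -13)/(-116) = -142/(-429) + (17 - 13)/(-116) = -142*(-1/429) + 4*(-1/116) = 142/429 - 1/29 = 3689/12441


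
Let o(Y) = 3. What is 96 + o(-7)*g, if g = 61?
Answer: 279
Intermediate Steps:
96 + o(-7)*g = 96 + 3*61 = 96 + 183 = 279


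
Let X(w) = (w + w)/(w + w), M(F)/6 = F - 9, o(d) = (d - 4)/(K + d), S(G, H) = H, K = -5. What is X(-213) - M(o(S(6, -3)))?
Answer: 199/4 ≈ 49.750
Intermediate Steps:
o(d) = (-4 + d)/(-5 + d) (o(d) = (d - 4)/(-5 + d) = (-4 + d)/(-5 + d))
M(F) = -54 + 6*F (M(F) = 6*(F - 9) = 6*(-9 + F) = -54 + 6*F)
X(w) = 1 (X(w) = (2*w)/((2*w)) = (2*w)*(1/(2*w)) = 1)
X(-213) - M(o(S(6, -3))) = 1 - (-54 + 6*((-4 - 3)/(-5 - 3))) = 1 - (-54 + 6*(-7/(-8))) = 1 - (-54 + 6*(-1/8*(-7))) = 1 - (-54 + 6*(7/8)) = 1 - (-54 + 21/4) = 1 - 1*(-195/4) = 1 + 195/4 = 199/4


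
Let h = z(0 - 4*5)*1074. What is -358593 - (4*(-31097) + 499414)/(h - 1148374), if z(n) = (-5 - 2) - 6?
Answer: -208402589111/581168 ≈ -3.5859e+5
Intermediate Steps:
z(n) = -13 (z(n) = -7 - 6 = -13)
h = -13962 (h = -13*1074 = -13962)
-358593 - (4*(-31097) + 499414)/(h - 1148374) = -358593 - (4*(-31097) + 499414)/(-13962 - 1148374) = -358593 - (-124388 + 499414)/(-1162336) = -358593 - 375026*(-1)/1162336 = -358593 - 1*(-187513/581168) = -358593 + 187513/581168 = -208402589111/581168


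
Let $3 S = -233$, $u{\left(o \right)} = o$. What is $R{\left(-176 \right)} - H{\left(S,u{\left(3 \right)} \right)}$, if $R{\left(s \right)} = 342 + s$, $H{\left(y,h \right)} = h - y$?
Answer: $\frac{256}{3} \approx 85.333$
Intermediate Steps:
$S = - \frac{233}{3}$ ($S = \frac{1}{3} \left(-233\right) = - \frac{233}{3} \approx -77.667$)
$R{\left(-176 \right)} - H{\left(S,u{\left(3 \right)} \right)} = \left(342 - 176\right) - \left(3 - - \frac{233}{3}\right) = 166 - \left(3 + \frac{233}{3}\right) = 166 - \frac{242}{3} = \frac{256}{3}$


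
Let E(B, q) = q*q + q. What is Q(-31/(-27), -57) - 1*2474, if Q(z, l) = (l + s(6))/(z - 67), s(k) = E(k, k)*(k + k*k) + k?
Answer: -4445023/1778 ≈ -2500.0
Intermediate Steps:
E(B, q) = q + q² (E(B, q) = q² + q = q + q²)
s(k) = k + k*(1 + k)*(k + k²) (s(k) = (k*(1 + k))*(k + k*k) + k = (k*(1 + k))*(k + k²) + k = k*(1 + k)*(k + k²) + k = k + k*(1 + k)*(k + k²))
Q(z, l) = (1770 + l)/(-67 + z) (Q(z, l) = (l + 6*(1 + 6 + 6³ + 2*6²))/(z - 67) = (l + 6*(1 + 6 + 216 + 2*36))/(-67 + z) = (l + 6*(1 + 6 + 216 + 72))/(-67 + z) = (l + 6*295)/(-67 + z) = (l + 1770)/(-67 + z) = (1770 + l)/(-67 + z))
Q(-31/(-27), -57) - 1*2474 = (1770 - 57)/(-67 - 31/(-27)) - 1*2474 = 1713/(-67 - 31*(-1/27)) - 2474 = 1713/(-67 + 31/27) - 2474 = 1713/(-1778/27) - 2474 = -27/1778*1713 - 2474 = -46251/1778 - 2474 = -4445023/1778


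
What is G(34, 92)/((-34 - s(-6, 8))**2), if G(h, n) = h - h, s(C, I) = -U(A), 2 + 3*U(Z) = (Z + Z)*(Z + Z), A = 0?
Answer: 0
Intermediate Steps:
U(Z) = -2/3 + 4*Z**2/3 (U(Z) = -2/3 + ((Z + Z)*(Z + Z))/3 = -2/3 + ((2*Z)*(2*Z))/3 = -2/3 + (4*Z**2)/3 = -2/3 + 4*Z**2/3)
s(C, I) = 2/3 (s(C, I) = -(-2/3 + (4/3)*0**2) = -(-2/3 + (4/3)*0) = -(-2/3 + 0) = -1*(-2/3) = 2/3)
G(h, n) = 0
G(34, 92)/((-34 - s(-6, 8))**2) = 0/((-34 - 1*2/3)**2) = 0/((-34 - 2/3)**2) = 0/((-104/3)**2) = 0/(10816/9) = 0*(9/10816) = 0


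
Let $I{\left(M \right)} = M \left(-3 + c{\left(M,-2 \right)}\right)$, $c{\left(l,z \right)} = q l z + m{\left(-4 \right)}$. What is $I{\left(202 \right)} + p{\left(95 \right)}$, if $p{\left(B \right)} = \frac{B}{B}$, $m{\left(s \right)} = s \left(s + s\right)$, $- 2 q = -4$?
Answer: $-157357$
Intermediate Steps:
$q = 2$ ($q = \left(- \frac{1}{2}\right) \left(-4\right) = 2$)
$m{\left(s \right)} = 2 s^{2}$ ($m{\left(s \right)} = s 2 s = 2 s^{2}$)
$p{\left(B \right)} = 1$
$c{\left(l,z \right)} = 32 + 2 l z$ ($c{\left(l,z \right)} = 2 l z + 2 \left(-4\right)^{2} = 2 l z + 2 \cdot 16 = 2 l z + 32 = 32 + 2 l z$)
$I{\left(M \right)} = M \left(29 - 4 M\right)$ ($I{\left(M \right)} = M \left(-3 + \left(32 + 2 M \left(-2\right)\right)\right) = M \left(-3 - \left(-32 + 4 M\right)\right) = M \left(29 - 4 M\right)$)
$I{\left(202 \right)} + p{\left(95 \right)} = 202 \left(29 - 808\right) + 1 = 202 \left(-779\right) + 1 = -157358 + 1 = -157357$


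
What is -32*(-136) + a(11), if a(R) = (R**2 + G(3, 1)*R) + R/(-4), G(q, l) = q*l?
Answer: 18013/4 ≈ 4503.3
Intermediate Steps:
G(q, l) = l*q
a(R) = R**2 + 11*R/4 (a(R) = (R**2 + (1*3)*R) + R/(-4) = (R**2 + 3*R) + R*(-1/4) = (R**2 + 3*R) - R/4 = R**2 + 11*R/4)
-32*(-136) + a(11) = -32*(-136) + (1/4)*11*(11 + 4*11) = 4352 + (1/4)*11*(11 + 44) = 4352 + (1/4)*11*55 = 4352 + 605/4 = 18013/4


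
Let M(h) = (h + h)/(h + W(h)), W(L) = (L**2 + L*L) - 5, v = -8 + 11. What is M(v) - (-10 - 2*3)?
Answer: 131/8 ≈ 16.375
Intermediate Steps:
v = 3
W(L) = -5 + 2*L**2 (W(L) = (L**2 + L**2) - 5 = 2*L**2 - 5 = -5 + 2*L**2)
M(h) = 2*h/(-5 + h + 2*h**2) (M(h) = (h + h)/(h + (-5 + 2*h**2)) = (2*h)/(-5 + h + 2*h**2) = 2*h/(-5 + h + 2*h**2))
M(v) - (-10 - 2*3) = 2*3/(-5 + 3 + 2*3**2) - (-10 - 2*3) = 2*3/(-5 + 3 + 2*9) - (-10 - 6) = 2*3/(-5 + 3 + 18) - 1*(-16) = 2*3/16 + 16 = 2*3*(1/16) + 16 = 3/8 + 16 = 131/8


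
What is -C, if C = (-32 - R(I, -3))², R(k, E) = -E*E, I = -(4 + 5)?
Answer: -529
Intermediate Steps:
I = -9 (I = -1*9 = -9)
R(k, E) = -E²
C = 529 (C = (-32 - (-1)*(-3)²)² = (-32 - (-1)*9)² = (-32 - 1*(-9))² = (-32 + 9)² = (-23)² = 529)
-C = -1*529 = -529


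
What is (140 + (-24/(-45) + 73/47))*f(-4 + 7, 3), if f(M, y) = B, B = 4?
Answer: 400684/705 ≈ 568.35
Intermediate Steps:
f(M, y) = 4
(140 + (-24/(-45) + 73/47))*f(-4 + 7, 3) = (140 + (-24/(-45) + 73/47))*4 = (140 + (-24*(-1/45) + 73*(1/47)))*4 = (140 + (8/15 + 73/47))*4 = (140 + 1471/705)*4 = (100171/705)*4 = 400684/705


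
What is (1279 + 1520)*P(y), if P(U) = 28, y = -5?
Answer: 78372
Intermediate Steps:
(1279 + 1520)*P(y) = (1279 + 1520)*28 = 2799*28 = 78372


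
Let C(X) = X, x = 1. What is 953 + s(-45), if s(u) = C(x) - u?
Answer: 999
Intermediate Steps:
s(u) = 1 - u
953 + s(-45) = 953 + (1 - 1*(-45)) = 953 + (1 + 45) = 953 + 46 = 999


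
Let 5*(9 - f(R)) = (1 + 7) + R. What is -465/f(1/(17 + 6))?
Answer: -2139/34 ≈ -62.912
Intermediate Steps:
f(R) = 37/5 - R/5 (f(R) = 9 - ((1 + 7) + R)/5 = 9 - (8 + R)/5 = 9 + (-8/5 - R/5) = 37/5 - R/5)
-465/f(1/(17 + 6)) = -465/(37/5 - 1/(5*(17 + 6))) = -465/(37/5 - ⅕/23) = -465/(37/5 - ⅕*1/23) = -465/(37/5 - 1/115) = -465/170/23 = -465*23/170 = -2139/34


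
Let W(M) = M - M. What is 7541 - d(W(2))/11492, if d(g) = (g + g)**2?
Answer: 7541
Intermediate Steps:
W(M) = 0
d(g) = 4*g**2 (d(g) = (2*g)**2 = 4*g**2)
7541 - d(W(2))/11492 = 7541 - 4*0**2/11492 = 7541 - 4*0/11492 = 7541 - 0/11492 = 7541 - 1*0 = 7541 + 0 = 7541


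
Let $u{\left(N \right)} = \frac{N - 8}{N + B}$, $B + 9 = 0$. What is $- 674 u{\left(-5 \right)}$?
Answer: $- \frac{4381}{7} \approx -625.86$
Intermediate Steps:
$B = -9$ ($B = -9 + 0 = -9$)
$u{\left(N \right)} = \frac{-8 + N}{-9 + N}$ ($u{\left(N \right)} = \frac{N - 8}{N - 9} = \frac{-8 + N}{-9 + N}$)
$- 674 u{\left(-5 \right)} = - 674 \frac{-8 - 5}{-9 - 5} = - 674 \frac{1}{-14} \left(-13\right) = - 674 \left(\left(- \frac{1}{14}\right) \left(-13\right)\right) = \left(-674\right) \frac{13}{14} = - \frac{4381}{7}$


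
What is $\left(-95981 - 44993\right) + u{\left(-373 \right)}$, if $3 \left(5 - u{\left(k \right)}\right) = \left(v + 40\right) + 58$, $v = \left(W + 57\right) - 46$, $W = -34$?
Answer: $-140994$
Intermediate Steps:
$v = -23$ ($v = \left(-34 + 57\right) - 46 = 23 - 46 = -23$)
$u{\left(k \right)} = -20$ ($u{\left(k \right)} = 5 - \frac{\left(-23 + 40\right) + 58}{3} = 5 - \frac{17 + 58}{3} = 5 - 25 = -20$)
$\left(-95981 - 44993\right) + u{\left(-373 \right)} = \left(-95981 - 44993\right) - 20 = -140974 - 20 = -140994$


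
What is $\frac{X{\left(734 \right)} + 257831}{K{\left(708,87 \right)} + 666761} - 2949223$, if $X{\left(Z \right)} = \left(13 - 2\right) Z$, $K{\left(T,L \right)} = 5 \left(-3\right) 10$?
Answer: $- \frac{1965984227348}{666611} \approx -2.9492 \cdot 10^{6}$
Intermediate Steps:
$K{\left(T,L \right)} = -150$ ($K{\left(T,L \right)} = \left(-15\right) 10 = -150$)
$X{\left(Z \right)} = 11 Z$
$\frac{X{\left(734 \right)} + 257831}{K{\left(708,87 \right)} + 666761} - 2949223 = \frac{11 \cdot 734 + 257831}{-150 + 666761} - 2949223 = \frac{8074 + 257831}{666611} - 2949223 = 265905 \cdot \frac{1}{666611} - 2949223 = \frac{265905}{666611} - 2949223 = - \frac{1965984227348}{666611}$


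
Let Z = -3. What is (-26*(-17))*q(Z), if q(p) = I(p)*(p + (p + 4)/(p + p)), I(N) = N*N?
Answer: -12597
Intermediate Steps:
I(N) = N²
q(p) = p²*(p + (4 + p)/(2*p)) (q(p) = p²*(p + (p + 4)/(p + p)) = p²*(p + (4 + p)/((2*p))) = p²*(p + (4 + p)*(1/(2*p))) = p²*(p + (4 + p)/(2*p)))
(-26*(-17))*q(Z) = (-26*(-17))*((½)*(-3)*(4 - 3*(1 + 2*(-3)))) = 442*((½)*(-3)*(4 - 3*(1 - 6))) = 442*((½)*(-3)*(4 - 3*(-5))) = 442*((½)*(-3)*(4 + 15)) = 442*((½)*(-3)*19) = 442*(-57/2) = -12597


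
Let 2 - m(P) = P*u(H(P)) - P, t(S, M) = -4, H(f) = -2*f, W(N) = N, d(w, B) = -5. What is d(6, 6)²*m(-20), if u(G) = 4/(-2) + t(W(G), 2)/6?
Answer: -5350/3 ≈ -1783.3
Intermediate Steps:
u(G) = -8/3 (u(G) = 4/(-2) - 4/6 = 4*(-½) - 4*⅙ = -2 - ⅔ = -8/3)
m(P) = 2 + 11*P/3 (m(P) = 2 - (P*(-8/3) - P) = 2 - (-8*P/3 - P) = 2 - (-11)*P/3 = 2 + 11*P/3)
d(6, 6)²*m(-20) = (-5)²*(2 + (11/3)*(-20)) = 25*(2 - 220/3) = 25*(-214/3) = -5350/3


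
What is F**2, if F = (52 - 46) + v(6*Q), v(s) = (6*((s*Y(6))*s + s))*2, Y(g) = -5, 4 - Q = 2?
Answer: 72080100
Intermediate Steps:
Q = 2 (Q = 4 - 1*2 = 4 - 2 = 2)
v(s) = -60*s**2 + 12*s (v(s) = (6*((s*(-5))*s + s))*2 = (6*((-5*s)*s + s))*2 = (6*(-5*s**2 + s))*2 = (6*(s - 5*s**2))*2 = (-30*s**2 + 6*s)*2 = -60*s**2 + 12*s)
F = -8490 (F = (52 - 46) + 12*(6*2)*(1 - 30*2) = 6 + 12*12*(1 - 5*12) = 6 + 12*12*(1 - 60) = 6 + 12*12*(-59) = 6 - 8496 = -8490)
F**2 = (-8490)**2 = 72080100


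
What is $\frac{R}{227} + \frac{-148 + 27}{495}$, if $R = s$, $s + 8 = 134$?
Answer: $\frac{3173}{10215} \approx 0.31062$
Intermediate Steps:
$s = 126$ ($s = -8 + 134 = 126$)
$R = 126$
$\frac{R}{227} + \frac{-148 + 27}{495} = \frac{126}{227} + \frac{-148 + 27}{495} = 126 \cdot \frac{1}{227} - \frac{11}{45} = \frac{126}{227} - \frac{11}{45} = \frac{3173}{10215}$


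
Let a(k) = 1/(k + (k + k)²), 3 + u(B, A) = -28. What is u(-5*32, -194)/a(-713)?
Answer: -63015653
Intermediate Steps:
u(B, A) = -31 (u(B, A) = -3 - 28 = -31)
a(k) = 1/(k + 4*k²) (a(k) = 1/(k + (2*k)²) = 1/(k + 4*k²))
u(-5*32, -194)/a(-713) = -31/(1/((-713)*(1 + 4*(-713)))) = -31/((-1/(713*(1 - 2852)))) = -31/((-1/713/(-2851))) = -31/((-1/713*(-1/2851))) = -31/1/2032763 = -31*2032763 = -63015653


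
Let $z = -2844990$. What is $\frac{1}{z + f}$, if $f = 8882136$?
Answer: $\frac{1}{6037146} \approx 1.6564 \cdot 10^{-7}$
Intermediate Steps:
$\frac{1}{z + f} = \frac{1}{-2844990 + 8882136} = \frac{1}{6037146}$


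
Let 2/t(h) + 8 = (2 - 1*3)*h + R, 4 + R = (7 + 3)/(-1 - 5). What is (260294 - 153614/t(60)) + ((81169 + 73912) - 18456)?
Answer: 18165104/3 ≈ 6.0550e+6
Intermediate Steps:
R = -17/3 (R = -4 + (7 + 3)/(-1 - 5) = -4 + 10/(-6) = -4 + 10*(-⅙) = -4 - 5/3 = -17/3 ≈ -5.6667)
t(h) = 2/(-41/3 - h) (t(h) = 2/(-8 + ((2 - 1*3)*h - 17/3)) = 2/(-8 + ((2 - 3)*h - 17/3)) = 2/(-8 + (-h - 17/3)) = 2/(-8 + (-17/3 - h)) = 2/(-41/3 - h))
(260294 - 153614/t(60)) + ((81169 + 73912) - 18456) = (260294 - 153614/((-6/(41 + 3*60)))) + ((81169 + 73912) - 18456) = (260294 - 153614/((-6/(41 + 180)))) + (155081 - 18456) = (260294 - 153614/((-6/221))) + 136625 = (260294 - 153614/((-6*1/221))) + 136625 = (260294 - 153614/(-6/221)) + 136625 = (260294 - 153614*(-221/6)) + 136625 = (260294 + 16974347/3) + 136625 = 17755229/3 + 136625 = 18165104/3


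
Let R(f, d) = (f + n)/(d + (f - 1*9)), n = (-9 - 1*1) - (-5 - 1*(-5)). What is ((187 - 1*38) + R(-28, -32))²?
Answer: 106481761/4761 ≈ 22365.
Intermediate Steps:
n = -10 (n = (-9 - 1) - (-5 + 5) = -10 - 1*0 = -10 + 0 = -10)
R(f, d) = (-10 + f)/(-9 + d + f) (R(f, d) = (f - 10)/(d + (f - 1*9)) = (-10 + f)/(d + (f - 9)) = (-10 + f)/(d + (-9 + f)) = (-10 + f)/(-9 + d + f))
((187 - 1*38) + R(-28, -32))² = ((187 - 1*38) + (-10 - 28)/(-9 - 32 - 28))² = ((187 - 38) - 38/(-69))² = (149 - 1/69*(-38))² = (149 + 38/69)² = (10319/69)² = 106481761/4761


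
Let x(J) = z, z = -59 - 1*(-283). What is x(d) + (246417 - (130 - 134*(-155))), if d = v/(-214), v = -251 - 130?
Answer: 225741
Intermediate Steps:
v = -381
d = 381/214 (d = -381/(-214) = -381*(-1/214) = 381/214 ≈ 1.7804)
z = 224 (z = -59 + 283 = 224)
x(J) = 224
x(d) + (246417 - (130 - 134*(-155))) = 224 + (246417 - (130 - 134*(-155))) = 224 + (246417 - (130 + 20770)) = 224 + (246417 - 1*20900) = 224 + (246417 - 20900) = 224 + 225517 = 225741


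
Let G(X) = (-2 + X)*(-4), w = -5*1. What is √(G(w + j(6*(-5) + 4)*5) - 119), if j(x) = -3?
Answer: I*√31 ≈ 5.5678*I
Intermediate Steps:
w = -5
G(X) = 8 - 4*X
√(G(w + j(6*(-5) + 4)*5) - 119) = √((8 - 4*(-5 - 3*5)) - 119) = √((8 - 4*(-5 - 15)) - 119) = √((8 - 4*(-20)) - 119) = √((8 + 80) - 119) = √(88 - 119) = √(-31) = I*√31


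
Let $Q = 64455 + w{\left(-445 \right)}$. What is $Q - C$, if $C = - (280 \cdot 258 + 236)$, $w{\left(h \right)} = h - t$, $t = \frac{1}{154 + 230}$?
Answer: $\frac{52410623}{384} \approx 1.3649 \cdot 10^{5}$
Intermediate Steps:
$t = \frac{1}{384} \approx 0.0026042$
$w{\left(h \right)} = - \frac{1}{384} + h$ ($w{\left(h \right)} = h - \frac{1}{384} = - \frac{1}{384} + h$)
$Q = \frac{24579839}{384}$ ($Q = 64455 - \frac{170881}{384} = \frac{24579839}{384} \approx 64010.0$)
$C = -72476$ ($C = - (72240 + 236) = \left(-1\right) 72476 = -72476$)
$Q - C = \frac{24579839}{384} - -72476 = \frac{24579839}{384} + 72476 = \frac{52410623}{384}$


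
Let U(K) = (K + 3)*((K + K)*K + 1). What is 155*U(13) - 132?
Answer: 840588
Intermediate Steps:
U(K) = (1 + 2*K²)*(3 + K) (U(K) = (3 + K)*((2*K)*K + 1) = (3 + K)*(2*K² + 1) = (3 + K)*(1 + 2*K²) = (1 + 2*K²)*(3 + K))
155*U(13) - 132 = 155*(3 + 13 + 2*13³ + 6*13²) - 132 = 155*(3 + 13 + 2*2197 + 6*169) - 132 = 155*(3 + 13 + 4394 + 1014) - 132 = 155*5424 - 132 = 840720 - 132 = 840588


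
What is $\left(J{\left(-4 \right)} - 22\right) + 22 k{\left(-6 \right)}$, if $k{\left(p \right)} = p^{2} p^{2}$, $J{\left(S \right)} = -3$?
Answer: $28487$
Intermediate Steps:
$k{\left(p \right)} = p^{4}$
$\left(J{\left(-4 \right)} - 22\right) + 22 k{\left(-6 \right)} = \left(-3 - 22\right) + 22 \left(-6\right)^{4} = \left(-3 - 22\right) + 22 \cdot 1296 = -25 + 28512 = 28487$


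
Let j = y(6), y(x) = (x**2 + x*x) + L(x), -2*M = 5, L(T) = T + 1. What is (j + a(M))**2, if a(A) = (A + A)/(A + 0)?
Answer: 6561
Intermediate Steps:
L(T) = 1 + T
M = -5/2 (M = -1/2*5 = -5/2 ≈ -2.5000)
a(A) = 2 (a(A) = (2*A)/A = 2)
y(x) = 1 + x + 2*x**2 (y(x) = (x**2 + x*x) + (1 + x) = (x**2 + x**2) + (1 + x) = 2*x**2 + (1 + x) = 1 + x + 2*x**2)
j = 79 (j = 1 + 6 + 2*6**2 = 1 + 6 + 2*36 = 1 + 6 + 72 = 79)
(j + a(M))**2 = (79 + 2)**2 = 81**2 = 6561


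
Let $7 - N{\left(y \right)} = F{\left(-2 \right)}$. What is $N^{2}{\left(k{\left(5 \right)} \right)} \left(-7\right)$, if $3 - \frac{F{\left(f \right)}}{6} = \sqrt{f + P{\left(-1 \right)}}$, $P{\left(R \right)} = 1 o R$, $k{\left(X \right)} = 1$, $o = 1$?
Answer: $-91 + 924 i \sqrt{3} \approx -91.0 + 1600.4 i$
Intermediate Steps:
$P{\left(R \right)} = R$ ($P{\left(R \right)} = 1 \cdot 1 R = 1 R = R$)
$F{\left(f \right)} = 18 - 6 \sqrt{-1 + f}$ ($F{\left(f \right)} = 18 - 6 \sqrt{f - 1} = 18 - 6 \sqrt{-1 + f}$)
$N{\left(y \right)} = -11 + 6 i \sqrt{3}$ ($N{\left(y \right)} = 7 - \left(18 - 6 \sqrt{-1 - 2}\right) = 7 - \left(18 - 6 \sqrt{-3}\right) = 7 - \left(18 - 6 i \sqrt{3}\right) = -11 + 6 i \sqrt{3}$)
$N^{2}{\left(k{\left(5 \right)} \right)} \left(-7\right) = \left(-11 + 6 i \sqrt{3}\right)^{2} \left(-7\right) = - 7 \left(-11 + 6 i \sqrt{3}\right)^{2}$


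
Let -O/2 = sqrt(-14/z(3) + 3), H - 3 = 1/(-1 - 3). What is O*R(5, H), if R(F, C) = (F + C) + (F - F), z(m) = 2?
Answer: -31*I ≈ -31.0*I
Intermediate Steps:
H = 11/4 (H = 3 + 1/(-1 - 3) = 3 + 1/(-4) = 3 - 1/4 = 11/4 ≈ 2.7500)
R(F, C) = C + F (R(F, C) = (C + F) + 0 = C + F)
O = -4*I (O = -2*sqrt(-14/2 + 3) = -2*sqrt(-14*1/2 + 3) = -2*sqrt(-7 + 3) = -4*I ≈ -4.0*I)
O*R(5, H) = (-4*I)*(11/4 + 5) = -4*I*(31/4) = -31*I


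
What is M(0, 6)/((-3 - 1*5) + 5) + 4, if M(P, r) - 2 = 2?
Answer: 8/3 ≈ 2.6667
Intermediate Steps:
M(P, r) = 4 (M(P, r) = 2 + 2 = 4)
M(0, 6)/((-3 - 1*5) + 5) + 4 = 4/((-3 - 1*5) + 5) + 4 = 4/((-3 - 5) + 5) + 4 = 4/(-8 + 5) + 4 = 4/(-3) + 4 = 4*(-1/3) + 4 = -4/3 + 4 = 8/3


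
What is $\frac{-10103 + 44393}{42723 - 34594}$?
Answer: $\frac{34290}{8129} \approx 4.2182$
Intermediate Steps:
$\frac{-10103 + 44393}{42723 - 34594} = \frac{34290}{8129}$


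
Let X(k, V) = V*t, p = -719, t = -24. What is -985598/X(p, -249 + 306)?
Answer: 492799/684 ≈ 720.47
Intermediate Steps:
X(k, V) = -24*V (X(k, V) = V*(-24) = -24*V)
-985598/X(p, -249 + 306) = -985598*(-1/(24*(-249 + 306))) = -985598/((-24*57)) = -985598/(-1368) = -985598*(-1/1368) = 492799/684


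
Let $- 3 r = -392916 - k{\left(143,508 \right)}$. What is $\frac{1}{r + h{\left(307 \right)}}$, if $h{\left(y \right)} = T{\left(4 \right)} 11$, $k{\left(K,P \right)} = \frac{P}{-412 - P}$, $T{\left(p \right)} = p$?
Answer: $\frac{690}{90400913} \approx 7.6327 \cdot 10^{-6}$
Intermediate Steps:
$h{\left(y \right)} = 44$ ($h{\left(y \right)} = 4 \cdot 11 = 44$)
$r = \frac{90370553}{690}$ ($r = - \frac{-392916 - \left(-1\right) 508 \frac{1}{412 + 508}}{3} = - \frac{-392916 - \left(-1\right) 508 \cdot \frac{1}{920}}{3} = - \frac{-392916 - - \frac{127}{230}}{3} = - \frac{-392916 + \frac{127}{230}}{3} = \left(- \frac{1}{3}\right) \left(- \frac{90370553}{230}\right) = \frac{90370553}{690} \approx 1.3097 \cdot 10^{5}$)
$\frac{1}{r + h{\left(307 \right)}} = \frac{1}{\frac{90370553}{690} + 44} = \frac{1}{\frac{90400913}{690}} = \frac{690}{90400913}$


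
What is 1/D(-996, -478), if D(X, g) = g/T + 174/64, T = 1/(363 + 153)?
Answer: -32/7892649 ≈ -4.0544e-6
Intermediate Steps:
T = 1/516 ≈ 0.0019380
D(X, g) = 87/32 + 516*g (D(X, g) = g/(1/516) + 174/64 = g*516 + 174*(1/64) = 516*g + 87/32 = 87/32 + 516*g)
1/D(-996, -478) = 1/(87/32 + 516*(-478)) = 1/(87/32 - 246648) = 1/(-7892649/32) = -32/7892649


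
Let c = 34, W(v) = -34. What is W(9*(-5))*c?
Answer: -1156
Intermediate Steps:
W(9*(-5))*c = -34*34 = -1156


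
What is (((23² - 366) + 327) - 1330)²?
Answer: 705600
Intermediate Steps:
(((23² - 366) + 327) - 1330)² = (((529 - 366) + 327) - 1330)² = ((163 + 327) - 1330)² = (490 - 1330)² = (-840)² = 705600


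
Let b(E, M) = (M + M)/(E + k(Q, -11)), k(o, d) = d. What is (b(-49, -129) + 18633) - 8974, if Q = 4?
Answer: 96633/10 ≈ 9663.3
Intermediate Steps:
b(E, M) = 2*M/(-11 + E) (b(E, M) = (M + M)/(E - 11) = (2*M)/(-11 + E) = 2*M/(-11 + E))
(b(-49, -129) + 18633) - 8974 = (2*(-129)/(-11 - 49) + 18633) - 8974 = (2*(-129)/(-60) + 18633) - 8974 = (2*(-129)*(-1/60) + 18633) - 8974 = (43/10 + 18633) - 8974 = 186373/10 - 8974 = 96633/10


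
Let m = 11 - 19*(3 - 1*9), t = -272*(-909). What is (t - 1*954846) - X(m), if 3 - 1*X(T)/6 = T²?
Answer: -613866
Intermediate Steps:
t = 247248
m = 125 (m = 11 - 19*(3 - 9) = 11 - 19*(-6) = 11 + 114 = 125)
X(T) = 18 - 6*T²
(t - 1*954846) - X(m) = (247248 - 1*954846) - (18 - 6*125²) = (247248 - 954846) - (18 - 6*15625) = -707598 - (18 - 93750) = -707598 - 1*(-93732) = -707598 + 93732 = -613866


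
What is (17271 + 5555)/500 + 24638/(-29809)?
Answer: 334050617/7452250 ≈ 44.825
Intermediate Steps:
(17271 + 5555)/500 + 24638/(-29809) = 22826*(1/500) + 24638*(-1/29809) = 11413/250 - 24638/29809 = 334050617/7452250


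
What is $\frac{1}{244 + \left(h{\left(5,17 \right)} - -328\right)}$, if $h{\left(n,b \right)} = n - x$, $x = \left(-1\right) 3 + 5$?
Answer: $\frac{1}{575} \approx 0.0017391$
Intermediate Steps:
$x = 2$ ($x = -3 + 5 = 2$)
$h{\left(n,b \right)} = -2 + n$ ($h{\left(n,b \right)} = n - 2 = -2 + n$)
$\frac{1}{244 + \left(h{\left(5,17 \right)} - -328\right)} = \frac{1}{244 + \left(\left(-2 + 5\right) - -328\right)} = \frac{1}{244 + \left(3 + 328\right)} = \frac{1}{244 + 331} = \frac{1}{575}$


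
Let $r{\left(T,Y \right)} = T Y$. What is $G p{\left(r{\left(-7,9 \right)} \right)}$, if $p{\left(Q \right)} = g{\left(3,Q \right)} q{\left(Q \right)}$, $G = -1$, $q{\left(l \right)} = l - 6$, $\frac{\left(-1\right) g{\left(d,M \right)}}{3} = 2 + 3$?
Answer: $-1035$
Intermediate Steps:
$g{\left(d,M \right)} = -15$ ($g{\left(d,M \right)} = - 3 \left(2 + 3\right) = \left(-3\right) 5 = -15$)
$q{\left(l \right)} = -6 + l$ ($q{\left(l \right)} = l - 6 = -6 + l$)
$p{\left(Q \right)} = 90 - 15 Q$ ($p{\left(Q \right)} = - 15 \left(-6 + Q\right) = 90 - 15 Q$)
$G p{\left(r{\left(-7,9 \right)} \right)} = - (90 - 15 \left(\left(-7\right) 9\right)) = - (90 - -945) = - (90 + 945) = \left(-1\right) 1035 = -1035$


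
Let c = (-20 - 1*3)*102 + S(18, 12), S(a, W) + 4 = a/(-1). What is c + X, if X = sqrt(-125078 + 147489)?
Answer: -2368 + sqrt(22411) ≈ -2218.3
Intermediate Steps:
S(a, W) = -4 - a (S(a, W) = -4 + a/(-1) = -4 + a*(-1) = -4 - a)
c = -2368 (c = (-20 - 1*3)*102 + (-4 - 1*18) = (-20 - 3)*102 + (-4 - 18) = -23*102 - 22 = -2346 - 22 = -2368)
X = sqrt(22411) ≈ 149.70
c + X = -2368 + sqrt(22411)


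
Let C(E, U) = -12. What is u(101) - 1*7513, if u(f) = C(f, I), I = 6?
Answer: -7525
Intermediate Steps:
u(f) = -12
u(101) - 1*7513 = -12 - 1*7513 = -12 - 7513 = -7525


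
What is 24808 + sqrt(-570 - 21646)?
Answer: 24808 + 2*I*sqrt(5554) ≈ 24808.0 + 149.05*I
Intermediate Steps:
24808 + sqrt(-570 - 21646) = 24808 + sqrt(-22216) = 24808 + 2*I*sqrt(5554)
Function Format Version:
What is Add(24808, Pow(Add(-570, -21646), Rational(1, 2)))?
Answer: Add(24808, Mul(2, I, Pow(5554, Rational(1, 2)))) ≈ Add(24808., Mul(149.05, I))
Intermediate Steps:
Add(24808, Pow(Add(-570, -21646), Rational(1, 2))) = Add(24808, Pow(-22216, Rational(1, 2))) = Add(24808, Mul(2, I, Pow(5554, Rational(1, 2))))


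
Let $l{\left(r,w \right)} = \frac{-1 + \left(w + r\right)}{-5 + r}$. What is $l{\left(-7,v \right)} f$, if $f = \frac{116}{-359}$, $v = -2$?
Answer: $- \frac{290}{1077} \approx -0.26927$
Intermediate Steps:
$l{\left(r,w \right)} = \frac{-1 + r + w}{-5 + r}$ ($l{\left(r,w \right)} = \frac{-1 + \left(r + w\right)}{-5 + r} = \frac{-1 + r + w}{-5 + r}$)
$f = - \frac{116}{359}$ ($f = 116 \left(- \frac{1}{359}\right) = - \frac{116}{359} \approx -0.32312$)
$l{\left(-7,v \right)} f = \frac{-1 - 7 - 2}{-5 - 7} \left(- \frac{116}{359}\right) = \frac{1}{-12} \left(-10\right) \left(- \frac{116}{359}\right) = \left(- \frac{1}{12}\right) \left(-10\right) \left(- \frac{116}{359}\right) = \frac{5}{6} \left(- \frac{116}{359}\right) = - \frac{290}{1077}$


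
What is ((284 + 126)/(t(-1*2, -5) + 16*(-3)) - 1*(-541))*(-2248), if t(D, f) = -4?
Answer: -15579764/13 ≈ -1.1984e+6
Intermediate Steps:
((284 + 126)/(t(-1*2, -5) + 16*(-3)) - 1*(-541))*(-2248) = ((284 + 126)/(-4 + 16*(-3)) - 1*(-541))*(-2248) = (410/(-4 - 48) + 541)*(-2248) = (410/(-52) + 541)*(-2248) = (410*(-1/52) + 541)*(-2248) = (-205/26 + 541)*(-2248) = (13861/26)*(-2248) = -15579764/13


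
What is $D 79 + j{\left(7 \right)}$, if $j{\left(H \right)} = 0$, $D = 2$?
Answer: $158$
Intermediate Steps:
$D 79 + j{\left(7 \right)} = 2 \cdot 79 + 0 = 158 + 0 = 158$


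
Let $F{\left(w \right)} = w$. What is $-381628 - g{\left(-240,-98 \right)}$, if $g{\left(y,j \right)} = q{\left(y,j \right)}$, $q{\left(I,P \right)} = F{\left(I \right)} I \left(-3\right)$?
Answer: $-208828$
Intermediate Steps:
$q{\left(I,P \right)} = - 3 I^{2}$ ($q{\left(I,P \right)} = I I \left(-3\right) = I \left(- 3 I\right) = - 3 I^{2}$)
$g{\left(y,j \right)} = - 3 y^{2}$
$-381628 - g{\left(-240,-98 \right)} = -381628 - - 3 \left(-240\right)^{2} = -381628 - \left(-3\right) 57600 = -381628 - -172800 = -381628 + 172800 = -208828$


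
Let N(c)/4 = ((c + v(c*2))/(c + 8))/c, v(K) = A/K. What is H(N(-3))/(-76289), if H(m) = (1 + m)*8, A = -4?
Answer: -584/3433005 ≈ -0.00017011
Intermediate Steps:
v(K) = -4/K
N(c) = 4*(c - 2/c)/(c*(8 + c)) (N(c) = 4*(((c - 4*1/(2*c))/(c + 8))/c) = 4*(((c - 4*1/(2*c))/(8 + c))/c) = 4*(((c - 2/c)/(8 + c))/c) = 4*((c - 2/c)/(c*(8 + c))) = 4*(c - 2/c)/(c*(8 + c)))
H(m) = 8 + 8*m
H(N(-3))/(-76289) = (8 + 8*(4*(-2 + (-3)**2)/((-3)**2*(8 - 3))))/(-76289) = (8 + 8*(4*(1/9)*(-2 + 9)/5))*(-1/76289) = (8 + 8*(4*(1/9)*(1/5)*7))*(-1/76289) = (8 + 8*(28/45))*(-1/76289) = (8 + 224/45)*(-1/76289) = (584/45)*(-1/76289) = -584/3433005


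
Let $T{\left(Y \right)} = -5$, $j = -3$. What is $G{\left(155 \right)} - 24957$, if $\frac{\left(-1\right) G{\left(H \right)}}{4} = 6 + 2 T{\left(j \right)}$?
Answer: $-24941$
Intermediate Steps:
$G{\left(H \right)} = 16$ ($G{\left(H \right)} = - 4 \left(6 + 2 \left(-5\right)\right) = - 4 \left(6 - 10\right) = \left(-4\right) \left(-4\right) = 16$)
$G{\left(155 \right)} - 24957 = 16 - 24957 = -24941$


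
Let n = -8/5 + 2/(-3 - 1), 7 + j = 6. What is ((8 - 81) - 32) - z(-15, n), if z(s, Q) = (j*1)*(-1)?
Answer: -106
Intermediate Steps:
j = -1 (j = -7 + 6 = -1)
n = -21/10 (n = -8*1/5 + 2/(-4) = -8/5 + 2*(-1/4) = -8/5 - 1/2 = -21/10 ≈ -2.1000)
z(s, Q) = 1 (z(s, Q) = -1*1*(-1) = -1*(-1) = 1)
((8 - 81) - 32) - z(-15, n) = ((8 - 81) - 32) - 1*1 = (-73 - 32) - 1 = -105 - 1 = -106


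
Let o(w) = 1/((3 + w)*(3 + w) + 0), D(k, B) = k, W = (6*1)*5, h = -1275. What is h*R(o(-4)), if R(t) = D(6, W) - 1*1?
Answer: -6375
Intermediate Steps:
W = 30 (W = 6*5 = 30)
o(w) = (3 + w)**(-2) (o(w) = 1/((3 + w)**2 + 0) = 1/((3 + w)**2) = (3 + w)**(-2))
R(t) = 5 (R(t) = 6 - 1*1 = 6 - 1 = 5)
h*R(o(-4)) = -1275*5 = -6375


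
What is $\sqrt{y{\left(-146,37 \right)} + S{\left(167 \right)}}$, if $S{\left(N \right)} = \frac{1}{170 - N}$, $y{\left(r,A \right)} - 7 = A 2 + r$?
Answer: $\frac{i \sqrt{582}}{3} \approx 8.0416 i$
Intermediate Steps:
$y{\left(r,A \right)} = 7 + r + 2 A$ ($y{\left(r,A \right)} = 7 + \left(A 2 + r\right) = 7 + \left(2 A + r\right) = 7 + \left(r + 2 A\right) = 7 + r + 2 A$)
$\sqrt{y{\left(-146,37 \right)} + S{\left(167 \right)}} = \sqrt{\left(7 - 146 + 2 \cdot 37\right) - \frac{1}{-170 + 167}} = \sqrt{\left(7 - 146 + 74\right) - \frac{1}{-3}} = \sqrt{-65 - - \frac{1}{3}} = \sqrt{-65 + \frac{1}{3}} = \sqrt{- \frac{194}{3}} = \frac{i \sqrt{582}}{3}$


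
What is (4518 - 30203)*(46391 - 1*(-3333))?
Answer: -1277160940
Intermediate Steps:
(4518 - 30203)*(46391 - 1*(-3333)) = -25685*(46391 + 3333) = -25685*49724 = -1277160940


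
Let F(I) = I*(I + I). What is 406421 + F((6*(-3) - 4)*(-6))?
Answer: 441269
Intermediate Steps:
F(I) = 2*I² (F(I) = I*(2*I) = 2*I²)
406421 + F((6*(-3) - 4)*(-6)) = 406421 + 2*((6*(-3) - 4)*(-6))² = 406421 + 2*((-18 - 4)*(-6))² = 406421 + 2*(-22*(-6))² = 406421 + 2*132² = 406421 + 2*17424 = 406421 + 34848 = 441269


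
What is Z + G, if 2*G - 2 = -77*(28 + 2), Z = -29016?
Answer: -30170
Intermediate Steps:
G = -1154 (G = 1 + (-77*(28 + 2))/2 = 1 + (-77*30)/2 = 1 + (½)*(-2310) = 1 - 1155 = -1154)
Z + G = -29016 - 1154 = -30170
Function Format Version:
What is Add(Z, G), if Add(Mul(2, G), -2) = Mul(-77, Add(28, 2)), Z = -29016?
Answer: -30170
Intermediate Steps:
G = -1154 (G = Add(1, Mul(Rational(1, 2), Mul(-77, Add(28, 2)))) = Add(1, Mul(Rational(1, 2), Mul(-77, 30))) = Add(1, Mul(Rational(1, 2), -2310)) = Add(1, -1155) = -1154)
Add(Z, G) = Add(-29016, -1154) = -30170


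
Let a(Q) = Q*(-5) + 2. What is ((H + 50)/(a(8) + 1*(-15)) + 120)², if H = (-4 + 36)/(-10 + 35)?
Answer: 24874967524/1755625 ≈ 14169.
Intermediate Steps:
H = 32/25 ≈ 1.2800
a(Q) = 2 - 5*Q (a(Q) = -5*Q + 2 = 2 - 5*Q)
((H + 50)/(a(8) + 1*(-15)) + 120)² = ((32/25 + 50)/((2 - 5*8) + 1*(-15)) + 120)² = (1282/(25*((2 - 40) - 15)) + 120)² = (1282/(25*(-38 - 15)) + 120)² = ((1282/25)/(-53) + 120)² = ((1282/25)*(-1/53) + 120)² = (-1282/1325 + 120)² = (157718/1325)² = 24874967524/1755625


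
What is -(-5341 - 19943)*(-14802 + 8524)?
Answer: -158732952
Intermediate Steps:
-(-5341 - 19943)*(-14802 + 8524) = -(-25284)*(-6278) = -1*158732952 = -158732952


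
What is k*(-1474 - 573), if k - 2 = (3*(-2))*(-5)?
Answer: -65504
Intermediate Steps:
k = 32 (k = 2 + (3*(-2))*(-5) = 2 - 6*(-5) = 2 + 30 = 32)
k*(-1474 - 573) = 32*(-1474 - 573) = 32*(-2047) = -65504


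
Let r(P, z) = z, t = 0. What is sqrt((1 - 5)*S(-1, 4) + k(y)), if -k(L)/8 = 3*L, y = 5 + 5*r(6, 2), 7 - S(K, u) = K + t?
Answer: 14*I*sqrt(2) ≈ 19.799*I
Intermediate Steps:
S(K, u) = 7 - K (S(K, u) = 7 - (K + 0) = 7 - K)
y = 15 (y = 5 + 5*2 = 5 + 10 = 15)
k(L) = -24*L
sqrt((1 - 5)*S(-1, 4) + k(y)) = sqrt((1 - 5)*(7 - 1*(-1)) - 24*15) = sqrt(-4*(7 + 1) - 360) = sqrt(-4*8 - 360) = sqrt(-32 - 360) = sqrt(-392) = 14*I*sqrt(2)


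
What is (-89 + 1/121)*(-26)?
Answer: 279968/121 ≈ 2313.8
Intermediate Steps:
(-89 + 1/121)*(-26) = -10768/121*(-26) = 279968/121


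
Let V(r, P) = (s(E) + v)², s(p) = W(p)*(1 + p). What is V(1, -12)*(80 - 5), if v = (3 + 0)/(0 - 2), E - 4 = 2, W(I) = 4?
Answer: 210675/4 ≈ 52669.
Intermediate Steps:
E = 6 (E = 4 + 2 = 6)
v = -3/2 (v = 3/(-2) = 3*(-½) = -3/2 ≈ -1.5000)
s(p) = 4 + 4*p (s(p) = 4*(1 + p) = 4 + 4*p)
V(r, P) = 2809/4 (V(r, P) = ((4 + 4*6) - 3/2)² = ((4 + 24) - 3/2)² = (28 - 3/2)² = (53/2)² = 2809/4)
V(1, -12)*(80 - 5) = 2809*(80 - 5)/4 = (2809/4)*75 = 210675/4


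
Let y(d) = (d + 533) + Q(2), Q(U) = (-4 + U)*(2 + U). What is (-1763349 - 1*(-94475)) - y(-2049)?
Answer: -1667350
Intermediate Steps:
y(d) = 525 + d (y(d) = (d + 533) + (-8 + 2² - 2*2) = (533 + d) + (-8 + 4 - 4) = (533 + d) - 8 = 525 + d)
(-1763349 - 1*(-94475)) - y(-2049) = (-1763349 - 1*(-94475)) - (525 - 2049) = (-1763349 + 94475) - 1*(-1524) = -1668874 + 1524 = -1667350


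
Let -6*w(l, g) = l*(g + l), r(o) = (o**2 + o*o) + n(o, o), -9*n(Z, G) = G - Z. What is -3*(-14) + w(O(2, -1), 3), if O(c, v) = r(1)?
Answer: 121/3 ≈ 40.333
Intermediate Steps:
n(Z, G) = -G/9 + Z/9 (n(Z, G) = -(G - Z)/9 = -G/9 + Z/9)
r(o) = 2*o**2 (r(o) = (o**2 + o*o) + (-o/9 + o/9) = (o**2 + o**2) + 0 = 2*o**2 + 0 = 2*o**2)
O(c, v) = 2 (O(c, v) = 2*1**2 = 2*1 = 2)
w(l, g) = -l*(g + l)/6
-3*(-14) + w(O(2, -1), 3) = -3*(-14) - 1/6*2*(3 + 2) = 42 - 1/6*2*5 = 42 - 5/3 = 121/3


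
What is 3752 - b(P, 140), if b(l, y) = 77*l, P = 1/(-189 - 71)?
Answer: 975597/260 ≈ 3752.3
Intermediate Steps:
P = -1/260 (P = 1/(-260) = -1/260 ≈ -0.0038462)
3752 - b(P, 140) = 3752 - 77*(-1)/260 = 3752 - 1*(-77/260) = 3752 + 77/260 = 975597/260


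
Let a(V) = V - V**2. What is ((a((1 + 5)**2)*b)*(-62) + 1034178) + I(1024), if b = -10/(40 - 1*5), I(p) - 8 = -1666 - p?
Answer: 1009176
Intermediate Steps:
I(p) = -1658 - p (I(p) = 8 + (-1666 - p) = -1658 - p)
b = -2/7 (b = -10/(40 - 5) = -10/35 = -10*1/35 = -2/7 ≈ -0.28571)
((a((1 + 5)**2)*b)*(-62) + 1034178) + I(1024) = ((((1 + 5)**2*(1 - (1 + 5)**2))*(-2/7))*(-62) + 1034178) + (-1658 - 1*1024) = (((6**2*(1 - 1*6**2))*(-2/7))*(-62) + 1034178) + (-1658 - 1024) = (((36*(1 - 1*36))*(-2/7))*(-62) + 1034178) - 2682 = (((36*(1 - 36))*(-2/7))*(-62) + 1034178) - 2682 = (((36*(-35))*(-2/7))*(-62) + 1034178) - 2682 = (-1260*(-2/7)*(-62) + 1034178) - 2682 = (360*(-62) + 1034178) - 2682 = (-22320 + 1034178) - 2682 = 1011858 - 2682 = 1009176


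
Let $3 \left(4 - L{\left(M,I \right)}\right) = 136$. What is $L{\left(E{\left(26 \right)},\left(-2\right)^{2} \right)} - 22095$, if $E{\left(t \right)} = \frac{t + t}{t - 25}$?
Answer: $- \frac{66409}{3} \approx -22136.0$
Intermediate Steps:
$E{\left(t \right)} = \frac{2 t}{-25 + t}$
$L{\left(M,I \right)} = - \frac{124}{3}$ ($L{\left(M,I \right)} = 4 - \frac{136}{3} = - \frac{124}{3}$)
$L{\left(E{\left(26 \right)},\left(-2\right)^{2} \right)} - 22095 = - \frac{124}{3} - 22095 = - \frac{66409}{3}$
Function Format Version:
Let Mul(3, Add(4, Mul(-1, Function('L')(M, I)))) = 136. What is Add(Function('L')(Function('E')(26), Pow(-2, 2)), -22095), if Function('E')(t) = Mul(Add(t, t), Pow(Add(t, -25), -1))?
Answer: Rational(-66409, 3) ≈ -22136.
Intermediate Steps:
Function('E')(t) = Mul(2, t, Pow(Add(-25, t), -1)) (Function('E')(t) = Mul(Mul(2, t), Pow(Add(-25, t), -1)) = Mul(2, t, Pow(Add(-25, t), -1)))
Function('L')(M, I) = Rational(-124, 3) (Function('L')(M, I) = Add(4, Mul(Rational(-1, 3), 136)) = Add(4, Rational(-136, 3)) = Rational(-124, 3))
Add(Function('L')(Function('E')(26), Pow(-2, 2)), -22095) = Add(Rational(-124, 3), -22095) = Rational(-66409, 3)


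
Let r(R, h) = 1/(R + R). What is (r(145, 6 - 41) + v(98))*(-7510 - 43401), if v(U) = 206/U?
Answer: -31085841/290 ≈ -1.0719e+5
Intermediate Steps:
r(R, h) = 1/(2*R)
(r(145, 6 - 41) + v(98))*(-7510 - 43401) = ((½)/145 + 206/98)*(-7510 - 43401) = ((½)*(1/145) + 206*(1/98))*(-50911) = (1/290 + 103/49)*(-50911) = (29919/14210)*(-50911) = -31085841/290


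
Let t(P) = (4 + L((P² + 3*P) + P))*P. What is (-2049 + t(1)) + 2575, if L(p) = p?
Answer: 535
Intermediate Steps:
t(P) = P*(4 + P² + 4*P) (t(P) = (4 + ((P² + 3*P) + P))*P = (4 + (P² + 4*P))*P = (4 + P² + 4*P)*P = P*(4 + P² + 4*P))
(-2049 + t(1)) + 2575 = (-2049 + 1*(4 + 1*(4 + 1))) + 2575 = (-2049 + 1*(4 + 1*5)) + 2575 = (-2049 + 1*(4 + 5)) + 2575 = (-2049 + 1*9) + 2575 = (-2049 + 9) + 2575 = -2040 + 2575 = 535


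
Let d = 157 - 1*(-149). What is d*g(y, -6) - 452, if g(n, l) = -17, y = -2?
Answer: -5654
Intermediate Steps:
d = 306 (d = 157 + 149 = 306)
d*g(y, -6) - 452 = 306*(-17) - 452 = -5202 - 452 = -5654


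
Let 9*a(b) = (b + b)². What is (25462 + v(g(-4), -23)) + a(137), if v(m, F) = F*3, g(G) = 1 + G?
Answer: 303613/9 ≈ 33735.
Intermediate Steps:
v(m, F) = 3*F
a(b) = 4*b²/9 (a(b) = (b + b)²/9 = (2*b)²/9 = (4*b²)/9 = 4*b²/9)
(25462 + v(g(-4), -23)) + a(137) = (25462 + 3*(-23)) + (4/9)*137² = (25462 - 69) + (4/9)*18769 = 25393 + 75076/9 = 303613/9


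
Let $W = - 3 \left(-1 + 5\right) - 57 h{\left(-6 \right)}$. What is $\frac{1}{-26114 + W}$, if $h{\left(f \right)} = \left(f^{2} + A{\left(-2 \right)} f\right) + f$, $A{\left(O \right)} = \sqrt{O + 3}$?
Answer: $- \frac{1}{27494} \approx -3.6372 \cdot 10^{-5}$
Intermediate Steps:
$A{\left(O \right)} = \sqrt{3 + O}$
$h{\left(f \right)} = f^{2} + 2 f$ ($h{\left(f \right)} = \left(f^{2} + \sqrt{3 - 2} f\right) + f = \left(f^{2} + \sqrt{1} f\right) + f = \left(f^{2} + 1 f\right) + f = \left(f^{2} + f\right) + f = \left(f + f^{2}\right) + f = f^{2} + 2 f$)
$W = -1380$ ($W = - 3 \left(-1 + 5\right) - 57 \left(- 6 \left(2 - 6\right)\right) = \left(-3\right) 4 - 57 \left(\left(-6\right) \left(-4\right)\right) = -12 - 1368 = -1380$)
$\frac{1}{-26114 + W} = \frac{1}{-26114 - 1380} = \frac{1}{-27494} = - \frac{1}{27494}$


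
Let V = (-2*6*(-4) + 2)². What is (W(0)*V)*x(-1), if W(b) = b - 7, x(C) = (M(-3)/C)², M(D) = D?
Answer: -157500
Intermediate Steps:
x(C) = 9/C² (x(C) = (-3/C)² = 9/C²)
V = 2500 (V = (-12*(-4) + 2)² = (48 + 2)² = 50² = 2500)
W(b) = -7 + b
(W(0)*V)*x(-1) = ((-7 + 0)*2500)*(9/(-1)²) = (-7*2500)*(9*1) = -17500*9 = -157500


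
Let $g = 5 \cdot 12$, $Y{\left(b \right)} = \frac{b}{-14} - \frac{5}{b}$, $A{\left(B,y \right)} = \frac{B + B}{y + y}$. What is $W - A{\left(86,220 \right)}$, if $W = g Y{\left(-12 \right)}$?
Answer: $\frac{58549}{770} \approx 76.038$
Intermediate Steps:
$A{\left(B,y \right)} = \frac{B}{y}$ ($A{\left(B,y \right)} = \frac{2 B}{2 y} = 2 B \frac{1}{2 y} = \frac{B}{y}$)
$Y{\left(b \right)} = - \frac{5}{b} - \frac{b}{14}$ ($Y{\left(b \right)} = b \left(- \frac{1}{14}\right) - \frac{5}{b} = - \frac{b}{14} - \frac{5}{b} = - \frac{5}{b} - \frac{b}{14}$)
$g = 60$
$W = \frac{535}{7}$ ($W = 60 \left(- \frac{5}{-12} - - \frac{6}{7}\right) = 60 \left(\left(-5\right) \left(- \frac{1}{12}\right) + \frac{6}{7}\right) = 60 \left(\frac{5}{12} + \frac{6}{7}\right) = 60 \cdot \frac{107}{84} = \frac{535}{7} \approx 76.429$)
$W - A{\left(86,220 \right)} = \frac{535}{7} - \frac{86}{220} = \frac{535}{7} - 86 \cdot \frac{1}{220} = \frac{535}{7} - \frac{43}{110} = \frac{58549}{770}$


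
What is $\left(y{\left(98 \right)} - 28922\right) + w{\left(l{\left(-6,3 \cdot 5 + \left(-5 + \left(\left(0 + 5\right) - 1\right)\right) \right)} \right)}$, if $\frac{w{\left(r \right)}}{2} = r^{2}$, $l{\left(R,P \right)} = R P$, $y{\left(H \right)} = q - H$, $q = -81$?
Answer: $-14989$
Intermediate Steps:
$y{\left(H \right)} = -81 - H$
$l{\left(R,P \right)} = P R$
$w{\left(r \right)} = 2 r^{2}$
$\left(y{\left(98 \right)} - 28922\right) + w{\left(l{\left(-6,3 \cdot 5 + \left(-5 + \left(\left(0 + 5\right) - 1\right)\right) \right)} \right)} = \left(\left(-81 - 98\right) - 28922\right) + 2 \left(\left(3 \cdot 5 + \left(-5 + \left(\left(0 + 5\right) - 1\right)\right)\right) \left(-6\right)\right)^{2} = \left(\left(-81 - 98\right) - 28922\right) + 2 \left(\left(15 + \left(-5 + \left(5 - 1\right)\right)\right) \left(-6\right)\right)^{2} = \left(-179 - 28922\right) + 2 \left(\left(15 + \left(-5 + 4\right)\right) \left(-6\right)\right)^{2} = -29101 + 2 \left(\left(15 - 1\right) \left(-6\right)\right)^{2} = -29101 + 2 \left(14 \left(-6\right)\right)^{2} = -29101 + 2 \left(-84\right)^{2} = -29101 + 2 \cdot 7056 = -29101 + 14112 = -14989$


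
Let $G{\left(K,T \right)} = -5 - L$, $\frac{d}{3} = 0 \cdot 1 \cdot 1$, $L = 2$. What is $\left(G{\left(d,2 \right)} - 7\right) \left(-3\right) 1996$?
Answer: $83832$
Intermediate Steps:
$d = 0$ ($d = 3 \cdot 0 \cdot 1 \cdot 1 = 3 \cdot 0 \cdot 1 = 3 \cdot 0 = 0$)
$G{\left(K,T \right)} = -7$ ($G{\left(K,T \right)} = -5 - 2 = -7$)
$\left(G{\left(d,2 \right)} - 7\right) \left(-3\right) 1996 = \left(-7 - 7\right) \left(-3\right) 1996 = \left(-14\right) \left(-3\right) 1996 = 42 \cdot 1996 = 83832$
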